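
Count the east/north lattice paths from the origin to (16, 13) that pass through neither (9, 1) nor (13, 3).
Number of paths = 67242775

Inclusion–exclusion. Total paths: C(29, 16) = 67863915. Through P₁: C(10, 9)·C(19, 7) = 503880. Through P₂: C(16, 13)·C(13, 3) = 160160. Since P₁ is strictly southwest of P₂, a monotone path through both must visit P₁ then P₂; paths through both = C(10, 9)·C(6, 4)·C(13, 3) = 42900. Avoid both = 67863915 − 503880 − 160160 + 42900 = 67242775.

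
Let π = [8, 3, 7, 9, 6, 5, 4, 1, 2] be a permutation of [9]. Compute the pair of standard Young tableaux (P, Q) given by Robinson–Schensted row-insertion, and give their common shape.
P = [1, 2, 9] / [3, 4] / [5] / [6] / [7] / [8];  Q = [1, 3, 4] / [2, 9] / [5] / [6] / [7] / [8];  common shape = (3, 2, 1, 1, 1, 1)

Row-insert the values π_1, π_2, … into P one at a time, bumping the leftmost entry strictly greater than the inserted value down to the next row. The recording tableau Q records, in position (i, j), the step at which that cell was added to P.
  Insert 8 (step 1): P = [8];  Q = [1]
  Insert 3 (step 2): P = [3] / [8];  Q = [1] / [2]
  Insert 7 (step 3): P = [3, 7] / [8];  Q = [1, 3] / [2]
  Insert 9 (step 4): P = [3, 7, 9] / [8];  Q = [1, 3, 4] / [2]
  Insert 6 (step 5): P = [3, 6, 9] / [7] / [8];  Q = [1, 3, 4] / [2] / [5]
  Insert 5 (step 6): P = [3, 5, 9] / [6] / [7] / [8];  Q = [1, 3, 4] / [2] / [5] / [6]
  Insert 4 (step 7): P = [3, 4, 9] / [5] / [6] / [7] / [8];  Q = [1, 3, 4] / [2] / [5] / [6] / [7]
  Insert 1 (step 8): P = [1, 4, 9] / [3] / [5] / [6] / [7] / [8];  Q = [1, 3, 4] / [2] / [5] / [6] / [7] / [8]
  Insert 2 (step 9): P = [1, 2, 9] / [3, 4] / [5] / [6] / [7] / [8];  Q = [1, 3, 4] / [2, 9] / [5] / [6] / [7] / [8]
Final shape: (3, 2, 1, 1, 1, 1).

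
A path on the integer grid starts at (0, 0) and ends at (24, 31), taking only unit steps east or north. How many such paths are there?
Number of paths = 2488589544741300

A monotone lattice path from (0, 0) to (24, 31) consists of 24 east steps and 31 north steps in some order, so it is determined by which 24 of the 55 steps are east. The count is C(55, 24) = 2488589544741300.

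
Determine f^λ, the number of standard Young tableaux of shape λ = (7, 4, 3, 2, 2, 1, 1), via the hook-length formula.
# SYT of shape (7, 4, 3, 2, 2, 1, 1) = 245583360

Hook-length formula: f^λ = n! / Π hook(c), product over all cells c of the Young diagram. For λ = (7, 4, 3, 2, 2, 1, 1), n = 20 boxes. Hook lengths by row (left-to-right, top-to-bottom): [13, 10, 7, 5, 3, 2, 1]; [9, 6, 3, 1]; [7, 4, 1]; [5, 2]; [4, 1]; [2]; [1]. Product of hooks = 9906624000. So f^λ = 20! / 9906624000 = 2432902008176640000 / 9906624000 = 245583360.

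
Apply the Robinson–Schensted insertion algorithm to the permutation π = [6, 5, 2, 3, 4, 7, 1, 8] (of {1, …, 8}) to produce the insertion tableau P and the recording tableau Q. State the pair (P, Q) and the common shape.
P = [1, 3, 4, 7, 8] / [2] / [5] / [6];  Q = [1, 4, 5, 6, 8] / [2] / [3] / [7];  common shape = (5, 1, 1, 1)

Row-insert the values π_1, π_2, … into P one at a time, bumping the leftmost entry strictly greater than the inserted value down to the next row. The recording tableau Q records, in position (i, j), the step at which that cell was added to P.
  Insert 6 (step 1): P = [6];  Q = [1]
  Insert 5 (step 2): P = [5] / [6];  Q = [1] / [2]
  Insert 2 (step 3): P = [2] / [5] / [6];  Q = [1] / [2] / [3]
  Insert 3 (step 4): P = [2, 3] / [5] / [6];  Q = [1, 4] / [2] / [3]
  Insert 4 (step 5): P = [2, 3, 4] / [5] / [6];  Q = [1, 4, 5] / [2] / [3]
  Insert 7 (step 6): P = [2, 3, 4, 7] / [5] / [6];  Q = [1, 4, 5, 6] / [2] / [3]
  Insert 1 (step 7): P = [1, 3, 4, 7] / [2] / [5] / [6];  Q = [1, 4, 5, 6] / [2] / [3] / [7]
  Insert 8 (step 8): P = [1, 3, 4, 7, 8] / [2] / [5] / [6];  Q = [1, 4, 5, 6, 8] / [2] / [3] / [7]
Final shape: (5, 1, 1, 1).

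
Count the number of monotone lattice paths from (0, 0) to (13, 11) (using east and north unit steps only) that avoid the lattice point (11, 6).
Number of paths = 2236248

Total paths from (0, 0) to (13, 11): C(24, 13) = 2496144. Paths through (11, 6): (paths (0, 0) → (11, 6)) × (paths (11, 6) → (13, 11)) = C(17, 11) · C(7, 2) = 12376 · 21 = 259896. Avoidance count = 2496144 − 259896 = 2236248.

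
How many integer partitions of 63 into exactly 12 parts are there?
p(63, 12 parts) = 111036

Partitions of n into exactly k parts are in bijection with partitions of n − k into at most k parts (subtract 1 from each part). So p(63, exactly 12) = p(51, parts ≤ 12). Computing via the recurrence p(m, j) = p(m, j−1) + p(m−j, j) gives 111036.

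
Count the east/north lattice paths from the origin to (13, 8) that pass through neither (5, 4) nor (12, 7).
Number of paths = 70584

Inclusion–exclusion. Total paths: C(21, 13) = 203490. Through P₁: C(9, 5)·C(12, 8) = 62370. Through P₂: C(19, 12)·C(2, 1) = 100776. Since P₁ is strictly southwest of P₂, a monotone path through both must visit P₁ then P₂; paths through both = C(9, 5)·C(10, 7)·C(2, 1) = 30240. Avoid both = 203490 − 62370 − 100776 + 30240 = 70584.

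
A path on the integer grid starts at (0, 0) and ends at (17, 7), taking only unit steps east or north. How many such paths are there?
Number of paths = 346104

A monotone lattice path from (0, 0) to (17, 7) consists of 17 east steps and 7 north steps in some order, so it is determined by which 17 of the 24 steps are east. The count is C(24, 17) = 346104.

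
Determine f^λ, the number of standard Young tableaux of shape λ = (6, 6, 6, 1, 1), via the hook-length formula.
# SYT of shape (6, 6, 6, 1, 1) = 7759752

Hook-length formula: f^λ = n! / Π hook(c), product over all cells c of the Young diagram. For λ = (6, 6, 6, 1, 1), n = 20 boxes. Hook lengths by row (left-to-right, top-to-bottom): [10, 7, 6, 5, 4, 3]; [9, 6, 5, 4, 3, 2]; [8, 5, 4, 3, 2, 1]; [2]; [1]. Product of hooks = 313528320000. So f^λ = 20! / 313528320000 = 2432902008176640000 / 313528320000 = 7759752.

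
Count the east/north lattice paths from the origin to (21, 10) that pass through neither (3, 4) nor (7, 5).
Number of paths = 32466829

Inclusion–exclusion. Total paths: C(31, 21) = 44352165. Through P₁: C(7, 3)·C(24, 18) = 4710860. Through P₂: C(12, 7)·C(19, 14) = 9209376. Since P₁ is strictly southwest of P₂, a monotone path through both must visit P₁ then P₂; paths through both = C(7, 3)·C(5, 4)·C(19, 14) = 2034900. Avoid both = 44352165 − 4710860 − 9209376 + 2034900 = 32466829.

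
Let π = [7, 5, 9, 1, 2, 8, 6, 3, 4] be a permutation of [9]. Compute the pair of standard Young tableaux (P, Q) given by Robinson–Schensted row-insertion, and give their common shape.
P = [1, 2, 3, 4] / [5, 6] / [7, 8] / [9];  Q = [1, 3, 6, 9] / [2, 5] / [4, 7] / [8];  common shape = (4, 2, 2, 1)

Row-insert the values π_1, π_2, … into P one at a time, bumping the leftmost entry strictly greater than the inserted value down to the next row. The recording tableau Q records, in position (i, j), the step at which that cell was added to P.
  Insert 7 (step 1): P = [7];  Q = [1]
  Insert 5 (step 2): P = [5] / [7];  Q = [1] / [2]
  Insert 9 (step 3): P = [5, 9] / [7];  Q = [1, 3] / [2]
  Insert 1 (step 4): P = [1, 9] / [5] / [7];  Q = [1, 3] / [2] / [4]
  Insert 2 (step 5): P = [1, 2] / [5, 9] / [7];  Q = [1, 3] / [2, 5] / [4]
  Insert 8 (step 6): P = [1, 2, 8] / [5, 9] / [7];  Q = [1, 3, 6] / [2, 5] / [4]
  Insert 6 (step 7): P = [1, 2, 6] / [5, 8] / [7, 9];  Q = [1, 3, 6] / [2, 5] / [4, 7]
  Insert 3 (step 8): P = [1, 2, 3] / [5, 6] / [7, 8] / [9];  Q = [1, 3, 6] / [2, 5] / [4, 7] / [8]
  Insert 4 (step 9): P = [1, 2, 3, 4] / [5, 6] / [7, 8] / [9];  Q = [1, 3, 6, 9] / [2, 5] / [4, 7] / [8]
Final shape: (4, 2, 2, 1).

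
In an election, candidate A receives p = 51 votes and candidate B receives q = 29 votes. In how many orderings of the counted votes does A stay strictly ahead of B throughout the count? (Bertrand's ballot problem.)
Strict-lead orderings = 1435081439459485119016

Total orderings of the 80 votes with 51 for A: C(80, 51) = 5218477961670854978240. By the Bertrand ballot formula (Cycle Lemma / reflection principle), the number of orderings in which A is strictly ahead of B throughout is (p − q)/(p + q) · C(p + q, p) = (51 − 29)/(51 + 29) · 5218477961670854978240 = 1435081439459485119016.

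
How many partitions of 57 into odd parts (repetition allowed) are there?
p_odd(57) = 7917

Enumerate partitions using only odd parts via the recurrence o(n, m) = o(n, m−2) + o(n−m, m) over odd m, starting from the largest odd part ≤ n. This gives p_odd(57) = 7917. (Euler's theorem: equals the count of distinct-part partitions.)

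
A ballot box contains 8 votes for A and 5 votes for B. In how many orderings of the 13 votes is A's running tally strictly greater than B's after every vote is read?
Strict-lead orderings = 297

Total orderings of the 13 votes with 8 for A: C(13, 8) = 1287. By the Bertrand ballot formula (Cycle Lemma / reflection principle), the number of orderings in which A is strictly ahead of B throughout is (p − q)/(p + q) · C(p + q, p) = (8 − 5)/(8 + 5) · 1287 = 297.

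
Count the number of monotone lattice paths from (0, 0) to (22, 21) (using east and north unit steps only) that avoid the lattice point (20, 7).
Number of paths = 1051942918260

Total paths from (0, 0) to (22, 21): C(43, 22) = 1052049481860. Paths through (20, 7): (paths (0, 0) → (20, 7)) × (paths (20, 7) → (22, 21)) = C(27, 20) · C(16, 2) = 888030 · 120 = 106563600. Avoidance count = 1052049481860 − 106563600 = 1051942918260.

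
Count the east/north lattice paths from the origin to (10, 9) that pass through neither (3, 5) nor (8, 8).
Number of paths = 44696

Inclusion–exclusion. Total paths: C(19, 10) = 92378. Through P₁: C(8, 3)·C(11, 7) = 18480. Through P₂: C(16, 8)·C(3, 2) = 38610. Since P₁ is strictly southwest of P₂, a monotone path through both must visit P₁ then P₂; paths through both = C(8, 3)·C(8, 5)·C(3, 2) = 9408. Avoid both = 92378 − 18480 − 38610 + 9408 = 44696.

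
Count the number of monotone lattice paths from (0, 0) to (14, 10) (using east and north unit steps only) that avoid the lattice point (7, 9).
Number of paths = 1869736

Total paths from (0, 0) to (14, 10): C(24, 14) = 1961256. Paths through (7, 9): (paths (0, 0) → (7, 9)) × (paths (7, 9) → (14, 10)) = C(16, 7) · C(8, 7) = 11440 · 8 = 91520. Avoidance count = 1961256 − 91520 = 1869736.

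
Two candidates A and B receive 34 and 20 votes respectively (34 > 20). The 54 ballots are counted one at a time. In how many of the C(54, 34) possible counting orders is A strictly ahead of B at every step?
Strict-lead orderings = 83322650532485

Total orderings of the 54 votes with 34 for A: C(54, 34) = 321387366339585. By the Bertrand ballot formula (Cycle Lemma / reflection principle), the number of orderings in which A is strictly ahead of B throughout is (p − q)/(p + q) · C(p + q, p) = (34 − 20)/(34 + 20) · 321387366339585 = 83322650532485.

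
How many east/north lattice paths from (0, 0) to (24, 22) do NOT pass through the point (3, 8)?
Number of paths = 7507577812950

Total paths from (0, 0) to (24, 22): C(46, 24) = 7890371113950. Paths through (3, 8): (paths (0, 0) → (3, 8)) × (paths (3, 8) → (24, 22)) = C(11, 3) · C(35, 21) = 165 · 2319959400 = 382793301000. Avoidance count = 7890371113950 − 382793301000 = 7507577812950.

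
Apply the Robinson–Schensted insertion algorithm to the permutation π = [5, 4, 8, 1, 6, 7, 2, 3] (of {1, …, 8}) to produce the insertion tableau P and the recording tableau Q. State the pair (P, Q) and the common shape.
P = [1, 2, 3] / [4, 6, 7] / [5, 8];  Q = [1, 3, 6] / [2, 5, 8] / [4, 7];  common shape = (3, 3, 2)

Row-insert the values π_1, π_2, … into P one at a time, bumping the leftmost entry strictly greater than the inserted value down to the next row. The recording tableau Q records, in position (i, j), the step at which that cell was added to P.
  Insert 5 (step 1): P = [5];  Q = [1]
  Insert 4 (step 2): P = [4] / [5];  Q = [1] / [2]
  Insert 8 (step 3): P = [4, 8] / [5];  Q = [1, 3] / [2]
  Insert 1 (step 4): P = [1, 8] / [4] / [5];  Q = [1, 3] / [2] / [4]
  Insert 6 (step 5): P = [1, 6] / [4, 8] / [5];  Q = [1, 3] / [2, 5] / [4]
  Insert 7 (step 6): P = [1, 6, 7] / [4, 8] / [5];  Q = [1, 3, 6] / [2, 5] / [4]
  Insert 2 (step 7): P = [1, 2, 7] / [4, 6] / [5, 8];  Q = [1, 3, 6] / [2, 5] / [4, 7]
  Insert 3 (step 8): P = [1, 2, 3] / [4, 6, 7] / [5, 8];  Q = [1, 3, 6] / [2, 5, 8] / [4, 7]
Final shape: (3, 3, 2).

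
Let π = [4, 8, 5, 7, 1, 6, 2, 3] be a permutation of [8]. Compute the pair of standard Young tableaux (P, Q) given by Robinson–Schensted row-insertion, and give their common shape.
P = [1, 2, 3] / [4, 5, 6] / [7] / [8];  Q = [1, 2, 4] / [3, 6, 8] / [5] / [7];  common shape = (3, 3, 1, 1)

Row-insert the values π_1, π_2, … into P one at a time, bumping the leftmost entry strictly greater than the inserted value down to the next row. The recording tableau Q records, in position (i, j), the step at which that cell was added to P.
  Insert 4 (step 1): P = [4];  Q = [1]
  Insert 8 (step 2): P = [4, 8];  Q = [1, 2]
  Insert 5 (step 3): P = [4, 5] / [8];  Q = [1, 2] / [3]
  Insert 7 (step 4): P = [4, 5, 7] / [8];  Q = [1, 2, 4] / [3]
  Insert 1 (step 5): P = [1, 5, 7] / [4] / [8];  Q = [1, 2, 4] / [3] / [5]
  Insert 6 (step 6): P = [1, 5, 6] / [4, 7] / [8];  Q = [1, 2, 4] / [3, 6] / [5]
  Insert 2 (step 7): P = [1, 2, 6] / [4, 5] / [7] / [8];  Q = [1, 2, 4] / [3, 6] / [5] / [7]
  Insert 3 (step 8): P = [1, 2, 3] / [4, 5, 6] / [7] / [8];  Q = [1, 2, 4] / [3, 6, 8] / [5] / [7]
Final shape: (3, 3, 1, 1).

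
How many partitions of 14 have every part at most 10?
p(14, parts ≤ 10) = 128

Partitions of 14 with all parts ≤ 10: 10+4, 10+3+1, 10+2+2, 10+2+1+1, 10+1+1+1+1, 9+5, 9+4+1, 9+3+2, 9+3+1+1, 9+2+2+1, 9+2+1+1+1, 9+1+1+1+1+1, 8+6, 8+5+1, 8+4+2, 8+4+1+1, 8+3+3, 8+3+2+1, 8+3+1+1+1, 8+2+2+2, 8+2+2+1+1, 8+2+1+1+1+1, 8+1+1+1+1+1+1, 7+7, 7+6+1, 7+5+2, 7+5+1+1, 7+4+3, 7+4+2+1, 7+4+1+1+1, … (128 total). Count = 128.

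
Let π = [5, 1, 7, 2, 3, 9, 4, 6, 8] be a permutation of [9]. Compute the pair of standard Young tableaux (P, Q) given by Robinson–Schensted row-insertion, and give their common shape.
P = [1, 2, 3, 4, 6, 8] / [5, 7, 9];  Q = [1, 3, 5, 6, 8, 9] / [2, 4, 7];  common shape = (6, 3)

Row-insert the values π_1, π_2, … into P one at a time, bumping the leftmost entry strictly greater than the inserted value down to the next row. The recording tableau Q records, in position (i, j), the step at which that cell was added to P.
  Insert 5 (step 1): P = [5];  Q = [1]
  Insert 1 (step 2): P = [1] / [5];  Q = [1] / [2]
  Insert 7 (step 3): P = [1, 7] / [5];  Q = [1, 3] / [2]
  Insert 2 (step 4): P = [1, 2] / [5, 7];  Q = [1, 3] / [2, 4]
  Insert 3 (step 5): P = [1, 2, 3] / [5, 7];  Q = [1, 3, 5] / [2, 4]
  Insert 9 (step 6): P = [1, 2, 3, 9] / [5, 7];  Q = [1, 3, 5, 6] / [2, 4]
  Insert 4 (step 7): P = [1, 2, 3, 4] / [5, 7, 9];  Q = [1, 3, 5, 6] / [2, 4, 7]
  Insert 6 (step 8): P = [1, 2, 3, 4, 6] / [5, 7, 9];  Q = [1, 3, 5, 6, 8] / [2, 4, 7]
  Insert 8 (step 9): P = [1, 2, 3, 4, 6, 8] / [5, 7, 9];  Q = [1, 3, 5, 6, 8, 9] / [2, 4, 7]
Final shape: (6, 3).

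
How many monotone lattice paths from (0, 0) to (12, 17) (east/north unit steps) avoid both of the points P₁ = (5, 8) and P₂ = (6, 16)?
Number of paths = 36731445

Inclusion–exclusion. Total paths: C(29, 12) = 51895935. Through P₁: C(13, 5)·C(16, 7) = 14723280. Through P₂: C(22, 6)·C(7, 6) = 522291. Since P₁ is strictly southwest of P₂, a monotone path through both must visit P₁ then P₂; paths through both = C(13, 5)·C(9, 1)·C(7, 6) = 81081. Avoid both = 51895935 − 14723280 − 522291 + 81081 = 36731445.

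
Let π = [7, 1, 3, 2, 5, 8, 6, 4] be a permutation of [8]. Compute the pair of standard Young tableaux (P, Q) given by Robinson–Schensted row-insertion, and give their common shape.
P = [1, 2, 4, 6] / [3, 5] / [7, 8];  Q = [1, 3, 5, 6] / [2, 7] / [4, 8];  common shape = (4, 2, 2)

Row-insert the values π_1, π_2, … into P one at a time, bumping the leftmost entry strictly greater than the inserted value down to the next row. The recording tableau Q records, in position (i, j), the step at which that cell was added to P.
  Insert 7 (step 1): P = [7];  Q = [1]
  Insert 1 (step 2): P = [1] / [7];  Q = [1] / [2]
  Insert 3 (step 3): P = [1, 3] / [7];  Q = [1, 3] / [2]
  Insert 2 (step 4): P = [1, 2] / [3] / [7];  Q = [1, 3] / [2] / [4]
  Insert 5 (step 5): P = [1, 2, 5] / [3] / [7];  Q = [1, 3, 5] / [2] / [4]
  Insert 8 (step 6): P = [1, 2, 5, 8] / [3] / [7];  Q = [1, 3, 5, 6] / [2] / [4]
  Insert 6 (step 7): P = [1, 2, 5, 6] / [3, 8] / [7];  Q = [1, 3, 5, 6] / [2, 7] / [4]
  Insert 4 (step 8): P = [1, 2, 4, 6] / [3, 5] / [7, 8];  Q = [1, 3, 5, 6] / [2, 7] / [4, 8]
Final shape: (4, 2, 2).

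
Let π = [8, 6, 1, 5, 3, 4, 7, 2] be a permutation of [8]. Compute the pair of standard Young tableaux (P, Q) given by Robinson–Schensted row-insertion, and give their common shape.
P = [1, 2, 4, 7] / [3] / [5] / [6] / [8];  Q = [1, 4, 6, 7] / [2] / [3] / [5] / [8];  common shape = (4, 1, 1, 1, 1)

Row-insert the values π_1, π_2, … into P one at a time, bumping the leftmost entry strictly greater than the inserted value down to the next row. The recording tableau Q records, in position (i, j), the step at which that cell was added to P.
  Insert 8 (step 1): P = [8];  Q = [1]
  Insert 6 (step 2): P = [6] / [8];  Q = [1] / [2]
  Insert 1 (step 3): P = [1] / [6] / [8];  Q = [1] / [2] / [3]
  Insert 5 (step 4): P = [1, 5] / [6] / [8];  Q = [1, 4] / [2] / [3]
  Insert 3 (step 5): P = [1, 3] / [5] / [6] / [8];  Q = [1, 4] / [2] / [3] / [5]
  Insert 4 (step 6): P = [1, 3, 4] / [5] / [6] / [8];  Q = [1, 4, 6] / [2] / [3] / [5]
  Insert 7 (step 7): P = [1, 3, 4, 7] / [5] / [6] / [8];  Q = [1, 4, 6, 7] / [2] / [3] / [5]
  Insert 2 (step 8): P = [1, 2, 4, 7] / [3] / [5] / [6] / [8];  Q = [1, 4, 6, 7] / [2] / [3] / [5] / [8]
Final shape: (4, 1, 1, 1, 1).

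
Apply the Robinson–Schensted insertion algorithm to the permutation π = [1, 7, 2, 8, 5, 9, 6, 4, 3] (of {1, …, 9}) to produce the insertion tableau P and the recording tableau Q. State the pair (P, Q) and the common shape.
P = [1, 2, 3, 6] / [4, 8, 9] / [5] / [7];  Q = [1, 2, 4, 6] / [3, 5, 7] / [8] / [9];  common shape = (4, 3, 1, 1)

Row-insert the values π_1, π_2, … into P one at a time, bumping the leftmost entry strictly greater than the inserted value down to the next row. The recording tableau Q records, in position (i, j), the step at which that cell was added to P.
  Insert 1 (step 1): P = [1];  Q = [1]
  Insert 7 (step 2): P = [1, 7];  Q = [1, 2]
  Insert 2 (step 3): P = [1, 2] / [7];  Q = [1, 2] / [3]
  Insert 8 (step 4): P = [1, 2, 8] / [7];  Q = [1, 2, 4] / [3]
  Insert 5 (step 5): P = [1, 2, 5] / [7, 8];  Q = [1, 2, 4] / [3, 5]
  Insert 9 (step 6): P = [1, 2, 5, 9] / [7, 8];  Q = [1, 2, 4, 6] / [3, 5]
  Insert 6 (step 7): P = [1, 2, 5, 6] / [7, 8, 9];  Q = [1, 2, 4, 6] / [3, 5, 7]
  Insert 4 (step 8): P = [1, 2, 4, 6] / [5, 8, 9] / [7];  Q = [1, 2, 4, 6] / [3, 5, 7] / [8]
  Insert 3 (step 9): P = [1, 2, 3, 6] / [4, 8, 9] / [5] / [7];  Q = [1, 2, 4, 6] / [3, 5, 7] / [8] / [9]
Final shape: (4, 3, 1, 1).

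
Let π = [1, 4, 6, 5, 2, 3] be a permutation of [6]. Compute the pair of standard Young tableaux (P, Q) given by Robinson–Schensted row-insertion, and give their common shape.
P = [1, 2, 3] / [4, 5] / [6];  Q = [1, 2, 3] / [4, 6] / [5];  common shape = (3, 2, 1)

Row-insert the values π_1, π_2, … into P one at a time, bumping the leftmost entry strictly greater than the inserted value down to the next row. The recording tableau Q records, in position (i, j), the step at which that cell was added to P.
  Insert 1 (step 1): P = [1];  Q = [1]
  Insert 4 (step 2): P = [1, 4];  Q = [1, 2]
  Insert 6 (step 3): P = [1, 4, 6];  Q = [1, 2, 3]
  Insert 5 (step 4): P = [1, 4, 5] / [6];  Q = [1, 2, 3] / [4]
  Insert 2 (step 5): P = [1, 2, 5] / [4] / [6];  Q = [1, 2, 3] / [4] / [5]
  Insert 3 (step 6): P = [1, 2, 3] / [4, 5] / [6];  Q = [1, 2, 3] / [4, 6] / [5]
Final shape: (3, 2, 1).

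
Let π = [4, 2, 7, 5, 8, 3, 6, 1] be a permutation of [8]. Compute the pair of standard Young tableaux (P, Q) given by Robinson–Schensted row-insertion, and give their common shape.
P = [1, 3, 6] / [2, 5, 8] / [4] / [7];  Q = [1, 3, 5] / [2, 4, 7] / [6] / [8];  common shape = (3, 3, 1, 1)

Row-insert the values π_1, π_2, … into P one at a time, bumping the leftmost entry strictly greater than the inserted value down to the next row. The recording tableau Q records, in position (i, j), the step at which that cell was added to P.
  Insert 4 (step 1): P = [4];  Q = [1]
  Insert 2 (step 2): P = [2] / [4];  Q = [1] / [2]
  Insert 7 (step 3): P = [2, 7] / [4];  Q = [1, 3] / [2]
  Insert 5 (step 4): P = [2, 5] / [4, 7];  Q = [1, 3] / [2, 4]
  Insert 8 (step 5): P = [2, 5, 8] / [4, 7];  Q = [1, 3, 5] / [2, 4]
  Insert 3 (step 6): P = [2, 3, 8] / [4, 5] / [7];  Q = [1, 3, 5] / [2, 4] / [6]
  Insert 6 (step 7): P = [2, 3, 6] / [4, 5, 8] / [7];  Q = [1, 3, 5] / [2, 4, 7] / [6]
  Insert 1 (step 8): P = [1, 3, 6] / [2, 5, 8] / [4] / [7];  Q = [1, 3, 5] / [2, 4, 7] / [6] / [8]
Final shape: (3, 3, 1, 1).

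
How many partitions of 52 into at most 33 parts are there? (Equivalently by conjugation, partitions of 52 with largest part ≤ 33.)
p(52, parts ≤ 33) = 279992

Use the recurrence p(n, m) = p(n, m−1) + p(n−m, m): either the largest part is < m (count p(n, m−1)) or the largest part is exactly m (remove one copy of m, count p(n−m, m)). With p(0, ·) = 1 this gives p(52, parts ≤ 33) = 279992. (By conjugating Young diagrams, this also counts partitions of 52 into at most 33 parts.)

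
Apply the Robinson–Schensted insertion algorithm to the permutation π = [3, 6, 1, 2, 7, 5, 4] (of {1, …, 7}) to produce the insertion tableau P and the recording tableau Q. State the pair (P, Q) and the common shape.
P = [1, 2, 4] / [3, 5, 7] / [6];  Q = [1, 2, 5] / [3, 4, 6] / [7];  common shape = (3, 3, 1)

Row-insert the values π_1, π_2, … into P one at a time, bumping the leftmost entry strictly greater than the inserted value down to the next row. The recording tableau Q records, in position (i, j), the step at which that cell was added to P.
  Insert 3 (step 1): P = [3];  Q = [1]
  Insert 6 (step 2): P = [3, 6];  Q = [1, 2]
  Insert 1 (step 3): P = [1, 6] / [3];  Q = [1, 2] / [3]
  Insert 2 (step 4): P = [1, 2] / [3, 6];  Q = [1, 2] / [3, 4]
  Insert 7 (step 5): P = [1, 2, 7] / [3, 6];  Q = [1, 2, 5] / [3, 4]
  Insert 5 (step 6): P = [1, 2, 5] / [3, 6, 7];  Q = [1, 2, 5] / [3, 4, 6]
  Insert 4 (step 7): P = [1, 2, 4] / [3, 5, 7] / [6];  Q = [1, 2, 5] / [3, 4, 6] / [7]
Final shape: (3, 3, 1).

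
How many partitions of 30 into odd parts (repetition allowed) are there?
p_odd(30) = 296

Enumerate partitions using only odd parts via the recurrence o(n, m) = o(n, m−2) + o(n−m, m) over odd m, starting from the largest odd part ≤ n. This gives p_odd(30) = 296. (Euler's theorem: equals the count of distinct-part partitions.)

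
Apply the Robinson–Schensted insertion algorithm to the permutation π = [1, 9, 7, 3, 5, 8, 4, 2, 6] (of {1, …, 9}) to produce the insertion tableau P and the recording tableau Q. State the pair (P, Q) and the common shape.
P = [1, 2, 4, 6] / [3, 8] / [5] / [7] / [9];  Q = [1, 2, 5, 6] / [3, 9] / [4] / [7] / [8];  common shape = (4, 2, 1, 1, 1)

Row-insert the values π_1, π_2, … into P one at a time, bumping the leftmost entry strictly greater than the inserted value down to the next row. The recording tableau Q records, in position (i, j), the step at which that cell was added to P.
  Insert 1 (step 1): P = [1];  Q = [1]
  Insert 9 (step 2): P = [1, 9];  Q = [1, 2]
  Insert 7 (step 3): P = [1, 7] / [9];  Q = [1, 2] / [3]
  Insert 3 (step 4): P = [1, 3] / [7] / [9];  Q = [1, 2] / [3] / [4]
  Insert 5 (step 5): P = [1, 3, 5] / [7] / [9];  Q = [1, 2, 5] / [3] / [4]
  Insert 8 (step 6): P = [1, 3, 5, 8] / [7] / [9];  Q = [1, 2, 5, 6] / [3] / [4]
  Insert 4 (step 7): P = [1, 3, 4, 8] / [5] / [7] / [9];  Q = [1, 2, 5, 6] / [3] / [4] / [7]
  Insert 2 (step 8): P = [1, 2, 4, 8] / [3] / [5] / [7] / [9];  Q = [1, 2, 5, 6] / [3] / [4] / [7] / [8]
  Insert 6 (step 9): P = [1, 2, 4, 6] / [3, 8] / [5] / [7] / [9];  Q = [1, 2, 5, 6] / [3, 9] / [4] / [7] / [8]
Final shape: (4, 2, 1, 1, 1).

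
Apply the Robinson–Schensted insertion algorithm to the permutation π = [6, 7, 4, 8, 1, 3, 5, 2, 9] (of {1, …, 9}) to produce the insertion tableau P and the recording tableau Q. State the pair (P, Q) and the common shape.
P = [1, 2, 5, 9] / [3, 7, 8] / [4] / [6];  Q = [1, 2, 4, 9] / [3, 6, 7] / [5] / [8];  common shape = (4, 3, 1, 1)

Row-insert the values π_1, π_2, … into P one at a time, bumping the leftmost entry strictly greater than the inserted value down to the next row. The recording tableau Q records, in position (i, j), the step at which that cell was added to P.
  Insert 6 (step 1): P = [6];  Q = [1]
  Insert 7 (step 2): P = [6, 7];  Q = [1, 2]
  Insert 4 (step 3): P = [4, 7] / [6];  Q = [1, 2] / [3]
  Insert 8 (step 4): P = [4, 7, 8] / [6];  Q = [1, 2, 4] / [3]
  Insert 1 (step 5): P = [1, 7, 8] / [4] / [6];  Q = [1, 2, 4] / [3] / [5]
  Insert 3 (step 6): P = [1, 3, 8] / [4, 7] / [6];  Q = [1, 2, 4] / [3, 6] / [5]
  Insert 5 (step 7): P = [1, 3, 5] / [4, 7, 8] / [6];  Q = [1, 2, 4] / [3, 6, 7] / [5]
  Insert 2 (step 8): P = [1, 2, 5] / [3, 7, 8] / [4] / [6];  Q = [1, 2, 4] / [3, 6, 7] / [5] / [8]
  Insert 9 (step 9): P = [1, 2, 5, 9] / [3, 7, 8] / [4] / [6];  Q = [1, 2, 4, 9] / [3, 6, 7] / [5] / [8]
Final shape: (4, 3, 1, 1).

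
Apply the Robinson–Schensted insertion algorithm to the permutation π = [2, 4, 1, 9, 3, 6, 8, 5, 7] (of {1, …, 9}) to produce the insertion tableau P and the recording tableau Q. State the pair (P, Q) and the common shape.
P = [1, 3, 5, 7] / [2, 4, 6, 8] / [9];  Q = [1, 2, 4, 7] / [3, 5, 6, 9] / [8];  common shape = (4, 4, 1)

Row-insert the values π_1, π_2, … into P one at a time, bumping the leftmost entry strictly greater than the inserted value down to the next row. The recording tableau Q records, in position (i, j), the step at which that cell was added to P.
  Insert 2 (step 1): P = [2];  Q = [1]
  Insert 4 (step 2): P = [2, 4];  Q = [1, 2]
  Insert 1 (step 3): P = [1, 4] / [2];  Q = [1, 2] / [3]
  Insert 9 (step 4): P = [1, 4, 9] / [2];  Q = [1, 2, 4] / [3]
  Insert 3 (step 5): P = [1, 3, 9] / [2, 4];  Q = [1, 2, 4] / [3, 5]
  Insert 6 (step 6): P = [1, 3, 6] / [2, 4, 9];  Q = [1, 2, 4] / [3, 5, 6]
  Insert 8 (step 7): P = [1, 3, 6, 8] / [2, 4, 9];  Q = [1, 2, 4, 7] / [3, 5, 6]
  Insert 5 (step 8): P = [1, 3, 5, 8] / [2, 4, 6] / [9];  Q = [1, 2, 4, 7] / [3, 5, 6] / [8]
  Insert 7 (step 9): P = [1, 3, 5, 7] / [2, 4, 6, 8] / [9];  Q = [1, 2, 4, 7] / [3, 5, 6, 9] / [8]
Final shape: (4, 4, 1).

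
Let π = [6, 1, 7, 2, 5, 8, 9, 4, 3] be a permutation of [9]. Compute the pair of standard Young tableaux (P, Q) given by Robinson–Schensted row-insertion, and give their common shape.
P = [1, 2, 3, 8, 9] / [4, 7] / [5] / [6];  Q = [1, 3, 5, 6, 7] / [2, 4] / [8] / [9];  common shape = (5, 2, 1, 1)

Row-insert the values π_1, π_2, … into P one at a time, bumping the leftmost entry strictly greater than the inserted value down to the next row. The recording tableau Q records, in position (i, j), the step at which that cell was added to P.
  Insert 6 (step 1): P = [6];  Q = [1]
  Insert 1 (step 2): P = [1] / [6];  Q = [1] / [2]
  Insert 7 (step 3): P = [1, 7] / [6];  Q = [1, 3] / [2]
  Insert 2 (step 4): P = [1, 2] / [6, 7];  Q = [1, 3] / [2, 4]
  Insert 5 (step 5): P = [1, 2, 5] / [6, 7];  Q = [1, 3, 5] / [2, 4]
  Insert 8 (step 6): P = [1, 2, 5, 8] / [6, 7];  Q = [1, 3, 5, 6] / [2, 4]
  Insert 9 (step 7): P = [1, 2, 5, 8, 9] / [6, 7];  Q = [1, 3, 5, 6, 7] / [2, 4]
  Insert 4 (step 8): P = [1, 2, 4, 8, 9] / [5, 7] / [6];  Q = [1, 3, 5, 6, 7] / [2, 4] / [8]
  Insert 3 (step 9): P = [1, 2, 3, 8, 9] / [4, 7] / [5] / [6];  Q = [1, 3, 5, 6, 7] / [2, 4] / [8] / [9]
Final shape: (5, 2, 1, 1).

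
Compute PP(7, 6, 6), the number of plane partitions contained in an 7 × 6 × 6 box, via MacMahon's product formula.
PP(7, 6, 6) = 29706808370096

Evaluate the triple product over i = 1..7, j = 1..6, k = 1..6. The factors are (2/1) · (3/2) · (4/3) · (5/4) · (6/5) · (7/6) · (3/2) · (4/3) · … (252 factors total). The numerators and denominators telescope so the product is an integer; carrying out the multiplication exactly gives PP(7, 6, 6) = 29706808370096.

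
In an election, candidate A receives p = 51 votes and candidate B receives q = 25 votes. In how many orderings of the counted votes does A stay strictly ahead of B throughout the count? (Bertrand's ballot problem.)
Strict-lead orderings = 26809847562154337928

Total orderings of the 76 votes with 51 for A: C(76, 51) = 78367246720143449328. By the Bertrand ballot formula (Cycle Lemma / reflection principle), the number of orderings in which A is strictly ahead of B throughout is (p − q)/(p + q) · C(p + q, p) = (51 − 25)/(51 + 25) · 78367246720143449328 = 26809847562154337928.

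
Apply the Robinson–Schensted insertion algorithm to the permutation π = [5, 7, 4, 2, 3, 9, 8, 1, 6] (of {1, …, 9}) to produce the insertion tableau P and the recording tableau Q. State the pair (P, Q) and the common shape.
P = [1, 3, 6] / [2, 7, 8] / [4, 9] / [5];  Q = [1, 2, 6] / [3, 5, 7] / [4, 9] / [8];  common shape = (3, 3, 2, 1)

Row-insert the values π_1, π_2, … into P one at a time, bumping the leftmost entry strictly greater than the inserted value down to the next row. The recording tableau Q records, in position (i, j), the step at which that cell was added to P.
  Insert 5 (step 1): P = [5];  Q = [1]
  Insert 7 (step 2): P = [5, 7];  Q = [1, 2]
  Insert 4 (step 3): P = [4, 7] / [5];  Q = [1, 2] / [3]
  Insert 2 (step 4): P = [2, 7] / [4] / [5];  Q = [1, 2] / [3] / [4]
  Insert 3 (step 5): P = [2, 3] / [4, 7] / [5];  Q = [1, 2] / [3, 5] / [4]
  Insert 9 (step 6): P = [2, 3, 9] / [4, 7] / [5];  Q = [1, 2, 6] / [3, 5] / [4]
  Insert 8 (step 7): P = [2, 3, 8] / [4, 7, 9] / [5];  Q = [1, 2, 6] / [3, 5, 7] / [4]
  Insert 1 (step 8): P = [1, 3, 8] / [2, 7, 9] / [4] / [5];  Q = [1, 2, 6] / [3, 5, 7] / [4] / [8]
  Insert 6 (step 9): P = [1, 3, 6] / [2, 7, 8] / [4, 9] / [5];  Q = [1, 2, 6] / [3, 5, 7] / [4, 9] / [8]
Final shape: (3, 3, 2, 1).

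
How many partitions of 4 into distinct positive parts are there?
q(4) = 2

List partitions of 4 into distinct parts: 4, 3+1. There are q(4) = 2. (Euler: this equals the number of odd-part partitions of 4.)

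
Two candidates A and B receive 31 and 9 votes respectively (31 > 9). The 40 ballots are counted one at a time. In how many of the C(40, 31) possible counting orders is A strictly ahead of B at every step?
Strict-lead orderings = 150391384

Total orderings of the 40 votes with 31 for A: C(40, 31) = 273438880. By the Bertrand ballot formula (Cycle Lemma / reflection principle), the number of orderings in which A is strictly ahead of B throughout is (p − q)/(p + q) · C(p + q, p) = (31 − 9)/(31 + 9) · 273438880 = 150391384.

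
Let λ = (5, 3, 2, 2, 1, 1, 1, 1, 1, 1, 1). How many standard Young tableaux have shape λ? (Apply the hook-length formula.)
# SYT of shape (5, 3, 2, 2, 1, 1, 1, 1, 1, 1, 1) = 3325608

Hook-length formula: f^λ = n! / Π hook(c), product over all cells c of the Young diagram. For λ = (5, 3, 2, 2, 1, 1, 1, 1, 1, 1, 1), n = 19 boxes. Hook lengths by row (left-to-right, top-to-bottom): [15, 7, 4, 2, 1]; [12, 4, 1]; [10, 2]; [9, 1]; [7]; [6]; [5]; [4]; [3]; [2]; [1]. Product of hooks = 36578304000. So f^λ = 19! / 36578304000 = 121645100408832000 / 36578304000 = 3325608.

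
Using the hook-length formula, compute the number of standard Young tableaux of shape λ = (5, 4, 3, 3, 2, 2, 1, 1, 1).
# SYT of shape (5, 4, 3, 3, 2, 2, 1, 1, 1) = 1671331200

Hook-length formula: f^λ = n! / Π hook(c), product over all cells c of the Young diagram. For λ = (5, 4, 3, 3, 2, 2, 1, 1, 1), n = 22 boxes. Hook lengths by row (left-to-right, top-to-bottom): [13, 9, 6, 3, 1]; [11, 7, 4, 1]; [9, 5, 2]; [8, 4, 1]; [6, 2]; [5, 1]; [3]; [2]; [1]. Product of hooks = 672518246400. So f^λ = 22! / 672518246400 = 1124000727777607680000 / 672518246400 = 1671331200.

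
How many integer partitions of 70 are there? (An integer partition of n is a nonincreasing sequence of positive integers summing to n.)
p(70) = 4087968

Compute p(n) via the recurrence p(n, m) = p(n, m−1) + p(n−m, m), where p(n, m) counts partitions of n with all parts ≤ m and p(n) = p(n, n). The base cases are p(0, m) = 1 and p(n, 0) = 0 for n > 0. Filling the table yields p(70) = 4087968. (Euler's pentagonal recurrence is an alternative.)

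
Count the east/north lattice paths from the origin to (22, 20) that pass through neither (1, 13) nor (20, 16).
Number of paths = 404157272610

Inclusion–exclusion. Total paths: C(42, 22) = 513791607420. Through P₁: C(14, 1)·C(28, 21) = 16576560. Through P₂: C(36, 20)·C(6, 2) = 109618081650. Since P₁ is strictly southwest of P₂, a monotone path through both must visit P₁ then P₂; paths through both = C(14, 1)·C(22, 19)·C(6, 2) = 323400. Avoid both = 513791607420 − 16576560 − 109618081650 + 323400 = 404157272610.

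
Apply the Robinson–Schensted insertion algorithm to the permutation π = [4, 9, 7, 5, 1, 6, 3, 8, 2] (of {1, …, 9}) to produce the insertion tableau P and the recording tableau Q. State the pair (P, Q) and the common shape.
P = [1, 2, 6, 8] / [3, 5] / [4] / [7] / [9];  Q = [1, 2, 6, 8] / [3, 7] / [4] / [5] / [9];  common shape = (4, 2, 1, 1, 1)

Row-insert the values π_1, π_2, … into P one at a time, bumping the leftmost entry strictly greater than the inserted value down to the next row. The recording tableau Q records, in position (i, j), the step at which that cell was added to P.
  Insert 4 (step 1): P = [4];  Q = [1]
  Insert 9 (step 2): P = [4, 9];  Q = [1, 2]
  Insert 7 (step 3): P = [4, 7] / [9];  Q = [1, 2] / [3]
  Insert 5 (step 4): P = [4, 5] / [7] / [9];  Q = [1, 2] / [3] / [4]
  Insert 1 (step 5): P = [1, 5] / [4] / [7] / [9];  Q = [1, 2] / [3] / [4] / [5]
  Insert 6 (step 6): P = [1, 5, 6] / [4] / [7] / [9];  Q = [1, 2, 6] / [3] / [4] / [5]
  Insert 3 (step 7): P = [1, 3, 6] / [4, 5] / [7] / [9];  Q = [1, 2, 6] / [3, 7] / [4] / [5]
  Insert 8 (step 8): P = [1, 3, 6, 8] / [4, 5] / [7] / [9];  Q = [1, 2, 6, 8] / [3, 7] / [4] / [5]
  Insert 2 (step 9): P = [1, 2, 6, 8] / [3, 5] / [4] / [7] / [9];  Q = [1, 2, 6, 8] / [3, 7] / [4] / [5] / [9]
Final shape: (4, 2, 1, 1, 1).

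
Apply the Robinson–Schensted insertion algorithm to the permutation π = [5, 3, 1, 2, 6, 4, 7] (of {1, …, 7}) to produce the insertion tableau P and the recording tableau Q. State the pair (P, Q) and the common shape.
P = [1, 2, 4, 7] / [3, 6] / [5];  Q = [1, 4, 5, 7] / [2, 6] / [3];  common shape = (4, 2, 1)

Row-insert the values π_1, π_2, … into P one at a time, bumping the leftmost entry strictly greater than the inserted value down to the next row. The recording tableau Q records, in position (i, j), the step at which that cell was added to P.
  Insert 5 (step 1): P = [5];  Q = [1]
  Insert 3 (step 2): P = [3] / [5];  Q = [1] / [2]
  Insert 1 (step 3): P = [1] / [3] / [5];  Q = [1] / [2] / [3]
  Insert 2 (step 4): P = [1, 2] / [3] / [5];  Q = [1, 4] / [2] / [3]
  Insert 6 (step 5): P = [1, 2, 6] / [3] / [5];  Q = [1, 4, 5] / [2] / [3]
  Insert 4 (step 6): P = [1, 2, 4] / [3, 6] / [5];  Q = [1, 4, 5] / [2, 6] / [3]
  Insert 7 (step 7): P = [1, 2, 4, 7] / [3, 6] / [5];  Q = [1, 4, 5, 7] / [2, 6] / [3]
Final shape: (4, 2, 1).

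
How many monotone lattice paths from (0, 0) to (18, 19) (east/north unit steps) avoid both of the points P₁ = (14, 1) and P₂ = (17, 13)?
Number of paths = 16834251000

Inclusion–exclusion. Total paths: C(37, 18) = 17672631900. Through P₁: C(15, 14)·C(22, 4) = 109725. Through P₂: C(30, 17)·C(7, 1) = 838318950. Since P₁ is strictly southwest of P₂, a monotone path through both must visit P₁ then P₂; paths through both = C(15, 14)·C(15, 3)·C(7, 1) = 47775. Avoid both = 17672631900 − 109725 − 838318950 + 47775 = 16834251000.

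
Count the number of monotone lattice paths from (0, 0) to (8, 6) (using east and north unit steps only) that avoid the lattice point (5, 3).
Number of paths = 1883

Total paths from (0, 0) to (8, 6): C(14, 8) = 3003. Paths through (5, 3): (paths (0, 0) → (5, 3)) × (paths (5, 3) → (8, 6)) = C(8, 5) · C(6, 3) = 56 · 20 = 1120. Avoidance count = 3003 − 1120 = 1883.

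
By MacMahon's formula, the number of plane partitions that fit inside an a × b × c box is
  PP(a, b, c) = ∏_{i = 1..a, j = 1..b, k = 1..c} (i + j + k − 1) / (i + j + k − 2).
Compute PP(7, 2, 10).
PP(7, 2, 10) = 77364144

Evaluate the triple product over i = 1..7, j = 1..2, k = 1..10. The factors are (2/1) · (3/2) · (4/3) · (5/4) · (6/5) · (7/6) · (8/7) · (9/8) · … (140 factors total). The numerators and denominators telescope so the product is an integer; carrying out the multiplication exactly gives PP(7, 2, 10) = 77364144.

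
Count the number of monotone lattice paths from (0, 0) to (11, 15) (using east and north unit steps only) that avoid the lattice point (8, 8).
Number of paths = 6181760

Total paths from (0, 0) to (11, 15): C(26, 11) = 7726160. Paths through (8, 8): (paths (0, 0) → (8, 8)) × (paths (8, 8) → (11, 15)) = C(16, 8) · C(10, 3) = 12870 · 120 = 1544400. Avoidance count = 7726160 − 1544400 = 6181760.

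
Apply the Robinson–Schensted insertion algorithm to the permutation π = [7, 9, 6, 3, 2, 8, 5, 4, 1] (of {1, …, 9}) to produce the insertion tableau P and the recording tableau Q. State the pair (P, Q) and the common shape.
P = [1, 4] / [2, 5] / [3, 8] / [6, 9] / [7];  Q = [1, 2] / [3, 6] / [4, 7] / [5, 8] / [9];  common shape = (2, 2, 2, 2, 1)

Row-insert the values π_1, π_2, … into P one at a time, bumping the leftmost entry strictly greater than the inserted value down to the next row. The recording tableau Q records, in position (i, j), the step at which that cell was added to P.
  Insert 7 (step 1): P = [7];  Q = [1]
  Insert 9 (step 2): P = [7, 9];  Q = [1, 2]
  Insert 6 (step 3): P = [6, 9] / [7];  Q = [1, 2] / [3]
  Insert 3 (step 4): P = [3, 9] / [6] / [7];  Q = [1, 2] / [3] / [4]
  Insert 2 (step 5): P = [2, 9] / [3] / [6] / [7];  Q = [1, 2] / [3] / [4] / [5]
  Insert 8 (step 6): P = [2, 8] / [3, 9] / [6] / [7];  Q = [1, 2] / [3, 6] / [4] / [5]
  Insert 5 (step 7): P = [2, 5] / [3, 8] / [6, 9] / [7];  Q = [1, 2] / [3, 6] / [4, 7] / [5]
  Insert 4 (step 8): P = [2, 4] / [3, 5] / [6, 8] / [7, 9];  Q = [1, 2] / [3, 6] / [4, 7] / [5, 8]
  Insert 1 (step 9): P = [1, 4] / [2, 5] / [3, 8] / [6, 9] / [7];  Q = [1, 2] / [3, 6] / [4, 7] / [5, 8] / [9]
Final shape: (2, 2, 2, 2, 1).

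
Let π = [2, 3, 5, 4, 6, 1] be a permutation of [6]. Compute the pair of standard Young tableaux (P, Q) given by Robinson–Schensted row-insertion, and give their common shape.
P = [1, 3, 4, 6] / [2] / [5];  Q = [1, 2, 3, 5] / [4] / [6];  common shape = (4, 1, 1)

Row-insert the values π_1, π_2, … into P one at a time, bumping the leftmost entry strictly greater than the inserted value down to the next row. The recording tableau Q records, in position (i, j), the step at which that cell was added to P.
  Insert 2 (step 1): P = [2];  Q = [1]
  Insert 3 (step 2): P = [2, 3];  Q = [1, 2]
  Insert 5 (step 3): P = [2, 3, 5];  Q = [1, 2, 3]
  Insert 4 (step 4): P = [2, 3, 4] / [5];  Q = [1, 2, 3] / [4]
  Insert 6 (step 5): P = [2, 3, 4, 6] / [5];  Q = [1, 2, 3, 5] / [4]
  Insert 1 (step 6): P = [1, 3, 4, 6] / [2] / [5];  Q = [1, 2, 3, 5] / [4] / [6]
Final shape: (4, 1, 1).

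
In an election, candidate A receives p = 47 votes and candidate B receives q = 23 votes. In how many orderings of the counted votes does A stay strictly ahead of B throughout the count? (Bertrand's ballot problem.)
Strict-lead orderings = 614265689787160320

Total orderings of the 70 votes with 47 for A: C(70, 47) = 1791608261879217600. By the Bertrand ballot formula (Cycle Lemma / reflection principle), the number of orderings in which A is strictly ahead of B throughout is (p − q)/(p + q) · C(p + q, p) = (47 − 23)/(47 + 23) · 1791608261879217600 = 614265689787160320.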